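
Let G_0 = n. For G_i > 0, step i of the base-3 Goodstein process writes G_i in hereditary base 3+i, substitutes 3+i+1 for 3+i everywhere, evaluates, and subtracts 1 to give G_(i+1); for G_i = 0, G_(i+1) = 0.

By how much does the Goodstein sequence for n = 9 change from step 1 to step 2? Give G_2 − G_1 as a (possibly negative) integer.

[0] 9 ≡ 3^2 (base 3). Lift 4: 16. −1: 15.
[1] 15 ≡ 3·4 + 3 (base 4). Lift 5: 18. −1: 17.

2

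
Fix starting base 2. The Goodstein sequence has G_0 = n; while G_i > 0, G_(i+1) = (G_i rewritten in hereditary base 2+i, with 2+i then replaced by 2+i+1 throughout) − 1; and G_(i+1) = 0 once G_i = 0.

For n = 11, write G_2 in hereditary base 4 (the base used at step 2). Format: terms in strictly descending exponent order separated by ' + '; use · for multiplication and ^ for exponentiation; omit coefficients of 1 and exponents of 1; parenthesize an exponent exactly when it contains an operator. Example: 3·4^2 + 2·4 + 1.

4^(4 + 1) + 3

11 —HB2→ 2^(2 + 1) + 2 + 1 —bump→ 3^(3 + 1) + 3 + 1 = 85 —(−1)→ 84
84 —HB3→ 3^(3 + 1) + 3 —bump→ 4^(4 + 1) + 4 = 1028 —(−1)→ 1027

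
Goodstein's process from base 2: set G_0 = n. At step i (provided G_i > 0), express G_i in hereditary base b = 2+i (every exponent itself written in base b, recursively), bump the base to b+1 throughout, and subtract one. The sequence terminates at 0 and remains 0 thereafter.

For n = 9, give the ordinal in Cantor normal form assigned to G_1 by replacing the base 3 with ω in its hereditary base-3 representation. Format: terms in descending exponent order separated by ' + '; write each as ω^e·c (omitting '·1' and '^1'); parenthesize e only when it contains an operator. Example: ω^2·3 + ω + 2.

i=0: 9 = 2^(2 + 1) + 1 (b=2); 2→3: 3^(3 + 1) + 1 = 82; 82−1 = 81
i=1: 81 = 3^(3 + 1) (b=3); 3→4: 4^(4 + 1) = 1024; 1024−1 = 1023

ω^(ω + 1)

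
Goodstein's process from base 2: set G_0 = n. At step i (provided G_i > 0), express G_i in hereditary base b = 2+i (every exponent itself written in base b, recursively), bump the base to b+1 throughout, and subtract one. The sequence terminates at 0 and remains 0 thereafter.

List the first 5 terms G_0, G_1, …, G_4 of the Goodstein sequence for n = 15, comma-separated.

15, 111, 1283, 18752, 326593

(0) 15|_2 = 2^(2 + 1) + 2^2 + 2 + 1 ↦ 3^(3 + 1) + 3^3 + 3 + 1|_3 = 112 ⇒ 111
(1) 111|_3 = 3^(3 + 1) + 3^3 + 3 ↦ 4^(4 + 1) + 4^4 + 4|_4 = 1284 ⇒ 1283
(2) 1283|_4 = 4^(4 + 1) + 4^4 + 3 ↦ 5^(5 + 1) + 5^5 + 3|_5 = 18753 ⇒ 18752
(3) 18752|_5 = 5^(5 + 1) + 5^5 + 2 ↦ 6^(6 + 1) + 6^6 + 2|_6 = 326594 ⇒ 326593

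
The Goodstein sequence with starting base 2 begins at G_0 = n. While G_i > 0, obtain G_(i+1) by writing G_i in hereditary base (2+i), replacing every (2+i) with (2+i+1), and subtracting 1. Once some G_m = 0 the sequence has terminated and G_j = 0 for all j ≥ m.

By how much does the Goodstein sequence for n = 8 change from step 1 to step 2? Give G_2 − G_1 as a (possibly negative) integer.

473

(0) 8|_2 = 2^(2 + 1) ↦ 3^(3 + 1)|_3 = 81 ⇒ 80
(1) 80|_3 = 2·3^3 + 2·3^2 + 2·3 + 2 ↦ 2·4^4 + 2·4^2 + 2·4 + 2|_4 = 554 ⇒ 553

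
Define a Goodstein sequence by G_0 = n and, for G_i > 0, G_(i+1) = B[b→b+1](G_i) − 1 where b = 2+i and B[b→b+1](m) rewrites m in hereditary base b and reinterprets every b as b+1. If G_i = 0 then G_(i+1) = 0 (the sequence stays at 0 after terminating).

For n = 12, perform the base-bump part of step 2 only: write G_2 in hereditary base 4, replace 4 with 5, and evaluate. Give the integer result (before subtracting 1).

15686

step 0: 12 = 2^(2 + 1) + 2^2; sub 3 for 2: 3^(3 + 1) + 3^3; = 108; G_1 = 108−1 = 107
step 1: 107 = 3^(3 + 1) + 2·3^2 + 2·3 + 2; sub 4 for 3: 4^(4 + 1) + 2·4^2 + 2·4 + 2; = 1066; G_2 = 1066−1 = 1065
step 2: 1065 = 4^(4 + 1) + 2·4^2 + 2·4 + 1; sub 5 for 4: 5^(5 + 1) + 2·5^2 + 2·5 + 1; = 15686; G_3 = 15686−1 = 15685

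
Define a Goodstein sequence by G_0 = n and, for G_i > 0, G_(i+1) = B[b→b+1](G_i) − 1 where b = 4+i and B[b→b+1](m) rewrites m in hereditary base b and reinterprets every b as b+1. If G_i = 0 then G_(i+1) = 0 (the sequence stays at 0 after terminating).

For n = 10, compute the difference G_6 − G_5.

step 0: 10 = 2·4 + 2; sub 5 for 4: 2·5 + 2; = 12; G_1 = 12−1 = 11
step 1: 11 = 2·5 + 1; sub 6 for 5: 2·6 + 1; = 13; G_2 = 13−1 = 12
step 2: 12 = 2·6; sub 7 for 6: 2·7; = 14; G_3 = 14−1 = 13
step 3: 13 = 7 + 6; sub 8 for 7: 8 + 6; = 14; G_4 = 14−1 = 13
step 4: 13 = 8 + 5; sub 9 for 8: 9 + 5; = 14; G_5 = 14−1 = 13
step 5: 13 = 9 + 4; sub 10 for 9: 10 + 4; = 14; G_6 = 14−1 = 13

0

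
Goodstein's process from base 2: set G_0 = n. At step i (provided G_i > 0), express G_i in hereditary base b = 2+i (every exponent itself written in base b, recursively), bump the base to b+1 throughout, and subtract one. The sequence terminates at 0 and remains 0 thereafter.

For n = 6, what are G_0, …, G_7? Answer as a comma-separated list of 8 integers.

6, 29, 257, 3125, 46655, 98039, 187243, 332147

G_0 = 6. HB_2(6) = 2^2 + 2. Bump = 30. G_1 = 29.
G_1 = 29. HB_3(29) = 3^3 + 2. Bump = 258. G_2 = 257.
G_2 = 257. HB_4(257) = 4^4 + 1. Bump = 3126. G_3 = 3125.
G_3 = 3125. HB_5(3125) = 5^5. Bump = 46656. G_4 = 46655.
G_4 = 46655. HB_6(46655) = 5·6^5 + 5·6^4 + 5·6^3 + 5·6^2 + 5·6 + 5. Bump = 98040. G_5 = 98039.
G_5 = 98039. HB_7(98039) = 5·7^5 + 5·7^4 + 5·7^3 + 5·7^2 + 5·7 + 4. Bump = 187244. G_6 = 187243.
G_6 = 187243. HB_8(187243) = 5·8^5 + 5·8^4 + 5·8^3 + 5·8^2 + 5·8 + 3. Bump = 332148. G_7 = 332147.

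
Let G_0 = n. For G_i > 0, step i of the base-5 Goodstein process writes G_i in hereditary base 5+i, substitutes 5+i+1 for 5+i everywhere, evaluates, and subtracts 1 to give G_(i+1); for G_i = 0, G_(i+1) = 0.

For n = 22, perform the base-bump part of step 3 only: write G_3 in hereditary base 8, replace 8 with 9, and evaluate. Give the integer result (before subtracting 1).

[0] 22 ≡ 4·5 + 2 (base 5). Lift 6: 26. −1: 25.
[1] 25 ≡ 4·6 + 1 (base 6). Lift 7: 29. −1: 28.
[2] 28 ≡ 4·7 (base 7). Lift 8: 32. −1: 31.
[3] 31 ≡ 3·8 + 7 (base 8). Lift 9: 34. −1: 33.

34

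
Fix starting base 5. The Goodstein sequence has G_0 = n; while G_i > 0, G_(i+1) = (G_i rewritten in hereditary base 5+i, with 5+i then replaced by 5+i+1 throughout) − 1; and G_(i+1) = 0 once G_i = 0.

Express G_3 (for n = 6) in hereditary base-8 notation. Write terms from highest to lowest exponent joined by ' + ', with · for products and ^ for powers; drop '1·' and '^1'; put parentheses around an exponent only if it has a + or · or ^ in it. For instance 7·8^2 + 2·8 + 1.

i=0: 6 = 5 + 1 (b=5); 5→6: 6 + 1 = 7; 7−1 = 6
i=1: 6 = 6 (b=6); 6→7: 7 = 7; 7−1 = 6
i=2: 6 = 6 (b=7); 7→8: 6 = 6; 6−1 = 5
i=3: 5 = 5 (b=8); 8→9: 5 = 5; 5−1 = 4

5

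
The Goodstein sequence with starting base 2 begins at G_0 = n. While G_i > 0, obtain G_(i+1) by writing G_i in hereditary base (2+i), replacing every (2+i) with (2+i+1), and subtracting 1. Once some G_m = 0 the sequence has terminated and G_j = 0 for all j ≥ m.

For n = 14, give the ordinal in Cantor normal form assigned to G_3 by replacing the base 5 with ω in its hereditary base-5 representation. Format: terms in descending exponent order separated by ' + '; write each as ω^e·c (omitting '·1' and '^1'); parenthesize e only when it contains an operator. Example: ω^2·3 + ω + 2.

14 —HB2→ 2^(2 + 1) + 2^2 + 2 —bump→ 3^(3 + 1) + 3^3 + 3 = 111 —(−1)→ 110
110 —HB3→ 3^(3 + 1) + 3^3 + 2 —bump→ 4^(4 + 1) + 4^4 + 2 = 1282 —(−1)→ 1281
1281 —HB4→ 4^(4 + 1) + 4^4 + 1 —bump→ 5^(5 + 1) + 5^5 + 1 = 18751 —(−1)→ 18750
18750 —HB5→ 5^(5 + 1) + 5^5 —bump→ 6^(6 + 1) + 6^6 = 326592 —(−1)→ 326591

ω^(ω + 1) + ω^ω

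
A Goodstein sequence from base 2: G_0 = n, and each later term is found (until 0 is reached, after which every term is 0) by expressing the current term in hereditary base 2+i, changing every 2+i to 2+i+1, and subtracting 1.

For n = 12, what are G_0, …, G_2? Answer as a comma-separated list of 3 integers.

i=0: 12 = 2^(2 + 1) + 2^2 (b=2); 2→3: 3^(3 + 1) + 3^3 = 108; 108−1 = 107
i=1: 107 = 3^(3 + 1) + 2·3^2 + 2·3 + 2 (b=3); 3→4: 4^(4 + 1) + 2·4^2 + 2·4 + 2 = 1066; 1066−1 = 1065

12, 107, 1065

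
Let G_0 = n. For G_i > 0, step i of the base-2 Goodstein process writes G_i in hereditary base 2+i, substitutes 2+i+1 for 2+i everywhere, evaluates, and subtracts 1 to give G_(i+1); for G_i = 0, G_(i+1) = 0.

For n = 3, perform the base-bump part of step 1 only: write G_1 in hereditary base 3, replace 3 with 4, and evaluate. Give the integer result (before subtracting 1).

[0] 3 ≡ 2 + 1 (base 2). Lift 3: 4. −1: 3.
[1] 3 ≡ 3 (base 3). Lift 4: 4. −1: 3.

4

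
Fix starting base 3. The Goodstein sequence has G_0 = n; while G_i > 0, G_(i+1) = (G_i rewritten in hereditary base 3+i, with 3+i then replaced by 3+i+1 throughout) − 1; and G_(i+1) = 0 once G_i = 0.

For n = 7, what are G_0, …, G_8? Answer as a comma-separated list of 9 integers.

7, 8, 9, 9, 9, 9, 9, 9, 8

[0] 7 ≡ 2·3 + 1 (base 3). Lift 4: 9. −1: 8.
[1] 8 ≡ 2·4 (base 4). Lift 5: 10. −1: 9.
[2] 9 ≡ 5 + 4 (base 5). Lift 6: 10. −1: 9.
[3] 9 ≡ 6 + 3 (base 6). Lift 7: 10. −1: 9.
[4] 9 ≡ 7 + 2 (base 7). Lift 8: 10. −1: 9.
[5] 9 ≡ 8 + 1 (base 8). Lift 9: 10. −1: 9.
[6] 9 ≡ 9 (base 9). Lift 10: 10. −1: 9.
[7] 9 ≡ 9 (base 10). Lift 11: 9. −1: 8.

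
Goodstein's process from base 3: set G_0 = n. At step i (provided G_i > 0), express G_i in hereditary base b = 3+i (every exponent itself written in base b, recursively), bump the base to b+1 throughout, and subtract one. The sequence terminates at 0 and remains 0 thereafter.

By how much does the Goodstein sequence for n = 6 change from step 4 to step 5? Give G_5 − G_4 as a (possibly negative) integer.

0

G_0 = 6. HB_3(6) = 2·3. Bump = 8. G_1 = 7.
G_1 = 7. HB_4(7) = 4 + 3. Bump = 8. G_2 = 7.
G_2 = 7. HB_5(7) = 5 + 2. Bump = 8. G_3 = 7.
G_3 = 7. HB_6(7) = 6 + 1. Bump = 8. G_4 = 7.
G_4 = 7. HB_7(7) = 7. Bump = 8. G_5 = 7.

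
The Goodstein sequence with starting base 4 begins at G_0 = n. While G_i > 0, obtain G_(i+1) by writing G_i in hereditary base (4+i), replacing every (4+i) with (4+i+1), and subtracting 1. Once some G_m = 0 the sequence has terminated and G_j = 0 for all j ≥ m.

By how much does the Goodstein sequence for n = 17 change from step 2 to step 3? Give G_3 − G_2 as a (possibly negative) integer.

4

[0] 17 ≡ 4^2 + 1 (base 4). Lift 5: 26. −1: 25.
[1] 25 ≡ 5^2 (base 5). Lift 6: 36. −1: 35.
[2] 35 ≡ 5·6 + 5 (base 6). Lift 7: 40. −1: 39.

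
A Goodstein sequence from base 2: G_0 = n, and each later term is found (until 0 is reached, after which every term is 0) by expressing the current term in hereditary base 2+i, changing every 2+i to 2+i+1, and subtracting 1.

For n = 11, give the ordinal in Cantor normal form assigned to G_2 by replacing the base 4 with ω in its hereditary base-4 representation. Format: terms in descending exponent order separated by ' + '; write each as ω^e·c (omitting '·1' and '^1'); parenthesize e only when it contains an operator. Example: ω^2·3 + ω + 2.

ω^(ω + 1) + 3

base 2: 11 = 2^(2 + 1) + 2 + 1; at 3: 3^(3 + 1) + 3 + 1 = 85; next = 84
base 3: 84 = 3^(3 + 1) + 3; at 4: 4^(4 + 1) + 4 = 1028; next = 1027
base 4: 1027 = 4^(4 + 1) + 3; at 5: 5^(5 + 1) + 3 = 15628; next = 15627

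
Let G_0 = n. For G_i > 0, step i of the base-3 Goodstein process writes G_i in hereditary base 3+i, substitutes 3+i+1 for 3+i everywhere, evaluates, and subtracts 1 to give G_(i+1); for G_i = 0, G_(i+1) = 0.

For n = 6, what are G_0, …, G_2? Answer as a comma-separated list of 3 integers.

i=0: 6 = 2·3 (b=3); 3→4: 2·4 = 8; 8−1 = 7
i=1: 7 = 4 + 3 (b=4); 4→5: 5 + 3 = 8; 8−1 = 7

6, 7, 7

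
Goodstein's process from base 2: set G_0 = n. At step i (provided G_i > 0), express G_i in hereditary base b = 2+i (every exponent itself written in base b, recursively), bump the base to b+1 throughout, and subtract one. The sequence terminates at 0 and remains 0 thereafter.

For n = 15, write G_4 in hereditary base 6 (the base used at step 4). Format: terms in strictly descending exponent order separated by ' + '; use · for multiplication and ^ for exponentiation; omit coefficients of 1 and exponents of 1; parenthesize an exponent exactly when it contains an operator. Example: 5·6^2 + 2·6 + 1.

[0] 15 ≡ 2^(2 + 1) + 2^2 + 2 + 1 (base 2). Lift 3: 112. −1: 111.
[1] 111 ≡ 3^(3 + 1) + 3^3 + 3 (base 3). Lift 4: 1284. −1: 1283.
[2] 1283 ≡ 4^(4 + 1) + 4^4 + 3 (base 4). Lift 5: 18753. −1: 18752.
[3] 18752 ≡ 5^(5 + 1) + 5^5 + 2 (base 5). Lift 6: 326594. −1: 326593.
[4] 326593 ≡ 6^(6 + 1) + 6^6 + 1 (base 6). Lift 7: 6588345. −1: 6588344.

6^(6 + 1) + 6^6 + 1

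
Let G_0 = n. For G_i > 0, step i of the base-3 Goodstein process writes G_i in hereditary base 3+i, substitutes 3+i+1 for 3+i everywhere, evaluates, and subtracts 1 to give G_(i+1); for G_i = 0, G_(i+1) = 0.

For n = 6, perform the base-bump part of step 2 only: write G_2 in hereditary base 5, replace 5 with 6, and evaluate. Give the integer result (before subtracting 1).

8

[0] 6 ≡ 2·3 (base 3). Lift 4: 8. −1: 7.
[1] 7 ≡ 4 + 3 (base 4). Lift 5: 8. −1: 7.
[2] 7 ≡ 5 + 2 (base 5). Lift 6: 8. −1: 7.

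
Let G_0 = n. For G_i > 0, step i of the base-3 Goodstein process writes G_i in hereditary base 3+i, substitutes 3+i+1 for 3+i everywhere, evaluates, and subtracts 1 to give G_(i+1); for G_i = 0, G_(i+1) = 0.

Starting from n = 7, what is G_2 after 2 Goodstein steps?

9

i=0: 7 = 2·3 + 1 (b=3); 3→4: 2·4 + 1 = 9; 9−1 = 8
i=1: 8 = 2·4 (b=4); 4→5: 2·5 = 10; 10−1 = 9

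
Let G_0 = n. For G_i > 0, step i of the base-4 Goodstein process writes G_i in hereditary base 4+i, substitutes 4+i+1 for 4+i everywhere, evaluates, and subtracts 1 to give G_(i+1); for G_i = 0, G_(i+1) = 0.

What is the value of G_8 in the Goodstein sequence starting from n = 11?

15

G_0=11  [base 4] 2·4 + 3  →[4↦5]→  2·5 + 3 = 13  −1 ⇒ G_1=12
G_1=12  [base 5] 2·5 + 2  →[5↦6]→  2·6 + 2 = 14  −1 ⇒ G_2=13
G_2=13  [base 6] 2·6 + 1  →[6↦7]→  2·7 + 1 = 15  −1 ⇒ G_3=14
G_3=14  [base 7] 2·7  →[7↦8]→  2·8 = 16  −1 ⇒ G_4=15
G_4=15  [base 8] 8 + 7  →[8↦9]→  9 + 7 = 16  −1 ⇒ G_5=15
G_5=15  [base 9] 9 + 6  →[9↦10]→  10 + 6 = 16  −1 ⇒ G_6=15
G_6=15  [base 10] 10 + 5  →[10↦11]→  11 + 5 = 16  −1 ⇒ G_7=15
G_7=15  [base 11] 11 + 4  →[11↦12]→  12 + 4 = 16  −1 ⇒ G_8=15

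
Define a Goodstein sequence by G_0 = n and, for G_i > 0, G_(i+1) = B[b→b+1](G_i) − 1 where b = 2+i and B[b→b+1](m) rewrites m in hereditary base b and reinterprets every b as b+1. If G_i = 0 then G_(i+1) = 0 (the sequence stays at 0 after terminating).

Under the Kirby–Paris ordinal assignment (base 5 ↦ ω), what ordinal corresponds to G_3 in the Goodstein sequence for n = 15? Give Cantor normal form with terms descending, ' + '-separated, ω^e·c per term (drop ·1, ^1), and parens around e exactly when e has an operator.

ω^(ω + 1) + ω^ω + 2

[0] 15 ≡ 2^(2 + 1) + 2^2 + 2 + 1 (base 2). Lift 3: 112. −1: 111.
[1] 111 ≡ 3^(3 + 1) + 3^3 + 3 (base 3). Lift 4: 1284. −1: 1283.
[2] 1283 ≡ 4^(4 + 1) + 4^4 + 3 (base 4). Lift 5: 18753. −1: 18752.
[3] 18752 ≡ 5^(5 + 1) + 5^5 + 2 (base 5). Lift 6: 326594. −1: 326593.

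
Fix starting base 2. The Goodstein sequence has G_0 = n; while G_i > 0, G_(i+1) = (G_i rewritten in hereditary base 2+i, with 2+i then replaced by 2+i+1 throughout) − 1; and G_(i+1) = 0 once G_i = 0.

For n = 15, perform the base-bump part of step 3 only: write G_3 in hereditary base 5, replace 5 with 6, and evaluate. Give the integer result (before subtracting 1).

326594

15 —HB2→ 2^(2 + 1) + 2^2 + 2 + 1 —bump→ 3^(3 + 1) + 3^3 + 3 + 1 = 112 —(−1)→ 111
111 —HB3→ 3^(3 + 1) + 3^3 + 3 —bump→ 4^(4 + 1) + 4^4 + 4 = 1284 —(−1)→ 1283
1283 —HB4→ 4^(4 + 1) + 4^4 + 3 —bump→ 5^(5 + 1) + 5^5 + 3 = 18753 —(−1)→ 18752
18752 —HB5→ 5^(5 + 1) + 5^5 + 2 —bump→ 6^(6 + 1) + 6^6 + 2 = 326594 —(−1)→ 326593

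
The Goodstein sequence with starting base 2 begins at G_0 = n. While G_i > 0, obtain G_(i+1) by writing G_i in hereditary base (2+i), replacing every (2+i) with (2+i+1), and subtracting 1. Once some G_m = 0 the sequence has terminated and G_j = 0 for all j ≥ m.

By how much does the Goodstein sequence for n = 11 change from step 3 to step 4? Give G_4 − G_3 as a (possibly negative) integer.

(0) 11|_2 = 2^(2 + 1) + 2 + 1 ↦ 3^(3 + 1) + 3 + 1|_3 = 85 ⇒ 84
(1) 84|_3 = 3^(3 + 1) + 3 ↦ 4^(4 + 1) + 4|_4 = 1028 ⇒ 1027
(2) 1027|_4 = 4^(4 + 1) + 3 ↦ 5^(5 + 1) + 3|_5 = 15628 ⇒ 15627
(3) 15627|_5 = 5^(5 + 1) + 2 ↦ 6^(6 + 1) + 2|_6 = 279938 ⇒ 279937

264310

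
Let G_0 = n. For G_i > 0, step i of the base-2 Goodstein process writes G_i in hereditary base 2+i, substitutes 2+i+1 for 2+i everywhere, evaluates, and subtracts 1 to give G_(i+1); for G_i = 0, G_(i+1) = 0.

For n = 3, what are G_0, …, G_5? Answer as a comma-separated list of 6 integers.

3, 3, 3, 2, 1, 0

[0] 3 ≡ 2 + 1 (base 2). Lift 3: 4. −1: 3.
[1] 3 ≡ 3 (base 3). Lift 4: 4. −1: 3.
[2] 3 ≡ 3 (base 4). Lift 5: 3. −1: 2.
[3] 2 ≡ 2 (base 5). Lift 6: 2. −1: 1.
[4] 1 ≡ 1 (base 6). Lift 7: 1. −1: 0.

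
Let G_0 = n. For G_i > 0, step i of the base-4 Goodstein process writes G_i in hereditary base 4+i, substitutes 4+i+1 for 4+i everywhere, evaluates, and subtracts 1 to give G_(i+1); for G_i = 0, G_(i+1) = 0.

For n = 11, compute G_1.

12

i=0: 11 = 2·4 + 3 (b=4); 4→5: 2·5 + 3 = 13; 13−1 = 12
i=1: 12 = 2·5 + 2 (b=5); 5→6: 2·6 + 2 = 14; 14−1 = 13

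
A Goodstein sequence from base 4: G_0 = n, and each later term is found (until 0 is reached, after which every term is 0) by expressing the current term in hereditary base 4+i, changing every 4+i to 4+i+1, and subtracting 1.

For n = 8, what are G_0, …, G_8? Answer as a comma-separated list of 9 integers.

8, 9, 9, 9, 9, 9, 9, 8, 7

step 0: 8 = 2·4; sub 5 for 4: 2·5; = 10; G_1 = 10−1 = 9
step 1: 9 = 5 + 4; sub 6 for 5: 6 + 4; = 10; G_2 = 10−1 = 9
step 2: 9 = 6 + 3; sub 7 for 6: 7 + 3; = 10; G_3 = 10−1 = 9
step 3: 9 = 7 + 2; sub 8 for 7: 8 + 2; = 10; G_4 = 10−1 = 9
step 4: 9 = 8 + 1; sub 9 for 8: 9 + 1; = 10; G_5 = 10−1 = 9
step 5: 9 = 9; sub 10 for 9: 10; = 10; G_6 = 10−1 = 9
step 6: 9 = 9; sub 11 for 10: 9; = 9; G_7 = 9−1 = 8
step 7: 8 = 8; sub 12 for 11: 8; = 8; G_8 = 8−1 = 7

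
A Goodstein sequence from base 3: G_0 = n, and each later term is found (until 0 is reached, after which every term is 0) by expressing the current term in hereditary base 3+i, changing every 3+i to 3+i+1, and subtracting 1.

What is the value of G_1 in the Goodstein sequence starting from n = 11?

17

[0] 11 ≡ 3^2 + 2 (base 3). Lift 4: 18. −1: 17.
[1] 17 ≡ 4^2 + 1 (base 4). Lift 5: 26. −1: 25.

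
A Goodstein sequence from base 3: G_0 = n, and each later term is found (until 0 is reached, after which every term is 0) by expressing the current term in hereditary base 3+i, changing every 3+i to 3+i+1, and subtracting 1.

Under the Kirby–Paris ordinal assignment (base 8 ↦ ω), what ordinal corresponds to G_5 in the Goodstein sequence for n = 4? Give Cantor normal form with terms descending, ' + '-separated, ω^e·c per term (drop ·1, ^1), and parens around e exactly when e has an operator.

1

G_0 = 4. HB_3(4) = 3 + 1. Bump = 5. G_1 = 4.
G_1 = 4. HB_4(4) = 4. Bump = 5. G_2 = 4.
G_2 = 4. HB_5(4) = 4. Bump = 4. G_3 = 3.
G_3 = 3. HB_6(3) = 3. Bump = 3. G_4 = 2.
G_4 = 2. HB_7(2) = 2. Bump = 2. G_5 = 1.
G_5 = 1. HB_8(1) = 1. Bump = 1. G_6 = 0.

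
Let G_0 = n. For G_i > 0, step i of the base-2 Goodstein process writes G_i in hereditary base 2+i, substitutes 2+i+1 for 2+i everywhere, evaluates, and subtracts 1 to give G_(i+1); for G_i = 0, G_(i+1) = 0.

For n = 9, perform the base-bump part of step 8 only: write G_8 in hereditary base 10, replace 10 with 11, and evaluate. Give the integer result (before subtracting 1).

855935016216

[0] 9 ≡ 2^(2 + 1) + 1 (base 2). Lift 3: 82. −1: 81.
[1] 81 ≡ 3^(3 + 1) (base 3). Lift 4: 1024. −1: 1023.
[2] 1023 ≡ 3·4^4 + 3·4^3 + 3·4^2 + 3·4 + 3 (base 4). Lift 5: 9843. −1: 9842.
[3] 9842 ≡ 3·5^5 + 3·5^3 + 3·5^2 + 3·5 + 2 (base 5). Lift 6: 140744. −1: 140743.
[4] 140743 ≡ 3·6^6 + 3·6^3 + 3·6^2 + 3·6 + 1 (base 6). Lift 7: 2471827. −1: 2471826.
[5] 2471826 ≡ 3·7^7 + 3·7^3 + 3·7^2 + 3·7 (base 7). Lift 8: 50333400. −1: 50333399.
[6] 50333399 ≡ 3·8^8 + 3·8^3 + 3·8^2 + 2·8 + 7 (base 8). Lift 9: 1162263922. −1: 1162263921.
[7] 1162263921 ≡ 3·9^9 + 3·9^3 + 3·9^2 + 2·9 + 6 (base 9). Lift 10: 30000003326. −1: 30000003325.
[8] 30000003325 ≡ 3·10^10 + 3·10^3 + 3·10^2 + 2·10 + 5 (base 10). Lift 11: 855935016216. −1: 855935016215.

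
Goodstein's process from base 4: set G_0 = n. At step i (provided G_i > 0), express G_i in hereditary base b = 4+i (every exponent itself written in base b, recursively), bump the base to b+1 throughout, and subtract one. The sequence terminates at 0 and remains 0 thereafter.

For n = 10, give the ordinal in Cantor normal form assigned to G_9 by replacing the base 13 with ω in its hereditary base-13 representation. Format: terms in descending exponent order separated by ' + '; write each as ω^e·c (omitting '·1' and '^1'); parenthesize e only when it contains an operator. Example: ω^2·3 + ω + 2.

10 —HB4→ 2·4 + 2 —bump→ 2·5 + 2 = 12 —(−1)→ 11
11 —HB5→ 2·5 + 1 —bump→ 2·6 + 1 = 13 —(−1)→ 12
12 —HB6→ 2·6 —bump→ 2·7 = 14 —(−1)→ 13
13 —HB7→ 7 + 6 —bump→ 8 + 6 = 14 —(−1)→ 13
13 —HB8→ 8 + 5 —bump→ 9 + 5 = 14 —(−1)→ 13
13 —HB9→ 9 + 4 —bump→ 10 + 4 = 14 —(−1)→ 13
13 —HB10→ 10 + 3 —bump→ 11 + 3 = 14 —(−1)→ 13
13 —HB11→ 11 + 2 —bump→ 12 + 2 = 14 —(−1)→ 13
13 —HB12→ 12 + 1 —bump→ 13 + 1 = 14 —(−1)→ 13

ω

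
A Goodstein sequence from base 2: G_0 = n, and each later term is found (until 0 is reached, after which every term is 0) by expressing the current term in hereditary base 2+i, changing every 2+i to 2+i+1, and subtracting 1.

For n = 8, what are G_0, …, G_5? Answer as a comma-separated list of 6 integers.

8, 80, 553, 6310, 93395, 1647195

[0] 8 ≡ 2^(2 + 1) (base 2). Lift 3: 81. −1: 80.
[1] 80 ≡ 2·3^3 + 2·3^2 + 2·3 + 2 (base 3). Lift 4: 554. −1: 553.
[2] 553 ≡ 2·4^4 + 2·4^2 + 2·4 + 1 (base 4). Lift 5: 6311. −1: 6310.
[3] 6310 ≡ 2·5^5 + 2·5^2 + 2·5 (base 5). Lift 6: 93396. −1: 93395.
[4] 93395 ≡ 2·6^6 + 2·6^2 + 6 + 5 (base 6). Lift 7: 1647196. −1: 1647195.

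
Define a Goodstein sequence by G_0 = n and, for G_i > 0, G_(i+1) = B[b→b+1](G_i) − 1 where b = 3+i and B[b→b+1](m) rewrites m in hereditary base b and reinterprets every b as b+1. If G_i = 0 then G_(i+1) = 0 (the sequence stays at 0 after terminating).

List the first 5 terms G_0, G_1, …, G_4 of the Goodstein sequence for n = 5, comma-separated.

5, 5, 5, 5, 4

5 —HB3→ 3 + 2 —bump→ 4 + 2 = 6 —(−1)→ 5
5 —HB4→ 4 + 1 —bump→ 5 + 1 = 6 —(−1)→ 5
5 —HB5→ 5 —bump→ 6 = 6 —(−1)→ 5
5 —HB6→ 5 —bump→ 5 = 5 —(−1)→ 4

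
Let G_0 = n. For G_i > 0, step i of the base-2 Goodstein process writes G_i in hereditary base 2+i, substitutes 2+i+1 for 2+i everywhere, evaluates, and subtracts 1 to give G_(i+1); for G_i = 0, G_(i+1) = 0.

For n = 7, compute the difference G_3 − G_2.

step 0: 7 = 2^2 + 2 + 1; sub 3 for 2: 3^3 + 3 + 1; = 31; G_1 = 31−1 = 30
step 1: 30 = 3^3 + 3; sub 4 for 3: 4^4 + 4; = 260; G_2 = 260−1 = 259
step 2: 259 = 4^4 + 3; sub 5 for 4: 5^5 + 3; = 3128; G_3 = 3128−1 = 3127

2868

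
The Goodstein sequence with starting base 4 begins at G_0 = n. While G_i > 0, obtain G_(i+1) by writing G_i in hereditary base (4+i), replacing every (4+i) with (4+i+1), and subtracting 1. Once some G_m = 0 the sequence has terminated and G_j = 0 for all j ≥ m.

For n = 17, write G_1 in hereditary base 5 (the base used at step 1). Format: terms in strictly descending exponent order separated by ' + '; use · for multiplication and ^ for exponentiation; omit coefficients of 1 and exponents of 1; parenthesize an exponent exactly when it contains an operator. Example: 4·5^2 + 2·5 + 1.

G_0 = 17. HB_4(17) = 4^2 + 1. Bump = 26. G_1 = 25.
G_1 = 25. HB_5(25) = 5^2. Bump = 36. G_2 = 35.

5^2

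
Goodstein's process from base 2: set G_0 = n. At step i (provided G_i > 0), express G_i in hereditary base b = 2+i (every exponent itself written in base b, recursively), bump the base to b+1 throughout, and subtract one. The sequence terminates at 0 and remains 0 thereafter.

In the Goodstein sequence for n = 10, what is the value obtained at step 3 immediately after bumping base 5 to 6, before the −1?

279936

step 0: 10 = 2^(2 + 1) + 2; sub 3 for 2: 3^(3 + 1) + 3; = 84; G_1 = 84−1 = 83
step 1: 83 = 3^(3 + 1) + 2; sub 4 for 3: 4^(4 + 1) + 2; = 1026; G_2 = 1026−1 = 1025
step 2: 1025 = 4^(4 + 1) + 1; sub 5 for 4: 5^(5 + 1) + 1; = 15626; G_3 = 15626−1 = 15625
step 3: 15625 = 5^(5 + 1); sub 6 for 5: 6^(6 + 1); = 279936; G_4 = 279936−1 = 279935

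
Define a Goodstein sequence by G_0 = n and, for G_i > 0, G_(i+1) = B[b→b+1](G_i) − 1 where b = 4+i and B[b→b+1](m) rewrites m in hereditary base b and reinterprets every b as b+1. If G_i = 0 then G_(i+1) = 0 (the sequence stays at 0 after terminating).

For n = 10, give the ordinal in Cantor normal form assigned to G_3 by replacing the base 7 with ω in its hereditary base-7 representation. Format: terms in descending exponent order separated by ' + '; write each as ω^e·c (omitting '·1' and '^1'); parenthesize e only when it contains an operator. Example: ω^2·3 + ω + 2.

ω + 6

G_0=10  [base 4] 2·4 + 2  →[4↦5]→  2·5 + 2 = 12  −1 ⇒ G_1=11
G_1=11  [base 5] 2·5 + 1  →[5↦6]→  2·6 + 1 = 13  −1 ⇒ G_2=12
G_2=12  [base 6] 2·6  →[6↦7]→  2·7 = 14  −1 ⇒ G_3=13
G_3=13  [base 7] 7 + 6  →[7↦8]→  8 + 6 = 14  −1 ⇒ G_4=13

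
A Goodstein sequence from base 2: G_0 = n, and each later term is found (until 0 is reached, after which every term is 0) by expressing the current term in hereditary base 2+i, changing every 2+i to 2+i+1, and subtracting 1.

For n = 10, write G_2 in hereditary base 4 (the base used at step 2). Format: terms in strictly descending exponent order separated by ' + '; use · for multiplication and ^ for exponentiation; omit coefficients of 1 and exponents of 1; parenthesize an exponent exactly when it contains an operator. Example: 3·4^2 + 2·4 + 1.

step 0: 10 = 2^(2 + 1) + 2; sub 3 for 2: 3^(3 + 1) + 3; = 84; G_1 = 84−1 = 83
step 1: 83 = 3^(3 + 1) + 2; sub 4 for 3: 4^(4 + 1) + 2; = 1026; G_2 = 1026−1 = 1025
step 2: 1025 = 4^(4 + 1) + 1; sub 5 for 4: 5^(5 + 1) + 1; = 15626; G_3 = 15626−1 = 15625

4^(4 + 1) + 1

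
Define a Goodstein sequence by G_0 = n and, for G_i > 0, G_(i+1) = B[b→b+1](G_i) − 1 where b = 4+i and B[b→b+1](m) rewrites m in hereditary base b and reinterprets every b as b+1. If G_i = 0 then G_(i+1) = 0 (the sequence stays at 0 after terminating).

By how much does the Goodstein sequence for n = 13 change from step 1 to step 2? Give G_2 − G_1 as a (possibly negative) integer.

G_0 = 13. HB_4(13) = 3·4 + 1. Bump = 16. G_1 = 15.
G_1 = 15. HB_5(15) = 3·5. Bump = 18. G_2 = 17.

2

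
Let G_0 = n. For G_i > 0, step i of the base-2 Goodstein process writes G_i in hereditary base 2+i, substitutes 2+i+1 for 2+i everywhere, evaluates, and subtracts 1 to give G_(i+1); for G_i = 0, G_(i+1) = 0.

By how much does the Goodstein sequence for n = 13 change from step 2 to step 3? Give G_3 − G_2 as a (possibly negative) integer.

i=0: 13 = 2^(2 + 1) + 2^2 + 1 (b=2); 2→3: 3^(3 + 1) + 3^3 + 1 = 109; 109−1 = 108
i=1: 108 = 3^(3 + 1) + 3^3 (b=3); 3→4: 4^(4 + 1) + 4^4 = 1280; 1280−1 = 1279
i=2: 1279 = 4^(4 + 1) + 3·4^3 + 3·4^2 + 3·4 + 3 (b=4); 4→5: 5^(5 + 1) + 3·5^3 + 3·5^2 + 3·5 + 3 = 16093; 16093−1 = 16092

14813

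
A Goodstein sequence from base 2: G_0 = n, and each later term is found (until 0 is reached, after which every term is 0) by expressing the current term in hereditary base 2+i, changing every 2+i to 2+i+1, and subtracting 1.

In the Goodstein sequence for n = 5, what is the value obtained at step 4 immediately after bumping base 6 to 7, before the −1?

[0] 5 ≡ 2^2 + 1 (base 2). Lift 3: 28. −1: 27.
[1] 27 ≡ 3^3 (base 3). Lift 4: 256. −1: 255.
[2] 255 ≡ 3·4^3 + 3·4^2 + 3·4 + 3 (base 4). Lift 5: 468. −1: 467.
[3] 467 ≡ 3·5^3 + 3·5^2 + 3·5 + 2 (base 5). Lift 6: 776. −1: 775.

1198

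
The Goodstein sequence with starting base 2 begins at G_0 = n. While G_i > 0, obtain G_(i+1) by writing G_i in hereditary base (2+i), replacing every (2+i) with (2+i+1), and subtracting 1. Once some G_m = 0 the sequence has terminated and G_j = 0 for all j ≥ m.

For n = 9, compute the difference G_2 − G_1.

base 2: 9 = 2^(2 + 1) + 1; at 3: 3^(3 + 1) + 1 = 82; next = 81
base 3: 81 = 3^(3 + 1); at 4: 4^(4 + 1) = 1024; next = 1023

942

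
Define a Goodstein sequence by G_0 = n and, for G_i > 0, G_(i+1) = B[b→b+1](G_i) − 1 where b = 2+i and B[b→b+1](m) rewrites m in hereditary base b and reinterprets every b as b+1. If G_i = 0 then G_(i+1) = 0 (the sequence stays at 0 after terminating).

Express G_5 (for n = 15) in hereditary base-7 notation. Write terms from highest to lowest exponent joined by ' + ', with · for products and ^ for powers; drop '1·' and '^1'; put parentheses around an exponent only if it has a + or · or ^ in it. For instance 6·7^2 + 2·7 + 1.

[0] 15 ≡ 2^(2 + 1) + 2^2 + 2 + 1 (base 2). Lift 3: 112. −1: 111.
[1] 111 ≡ 3^(3 + 1) + 3^3 + 3 (base 3). Lift 4: 1284. −1: 1283.
[2] 1283 ≡ 4^(4 + 1) + 4^4 + 3 (base 4). Lift 5: 18753. −1: 18752.
[3] 18752 ≡ 5^(5 + 1) + 5^5 + 2 (base 5). Lift 6: 326594. −1: 326593.
[4] 326593 ≡ 6^(6 + 1) + 6^6 + 1 (base 6). Lift 7: 6588345. −1: 6588344.
[5] 6588344 ≡ 7^(7 + 1) + 7^7 (base 7). Lift 8: 150994944. −1: 150994943.

7^(7 + 1) + 7^7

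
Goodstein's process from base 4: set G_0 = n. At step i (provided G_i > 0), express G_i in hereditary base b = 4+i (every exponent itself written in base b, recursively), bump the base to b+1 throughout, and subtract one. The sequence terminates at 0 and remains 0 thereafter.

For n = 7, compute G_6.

G_0=7  [base 4] 4 + 3  →[4↦5]→  5 + 3 = 8  −1 ⇒ G_1=7
G_1=7  [base 5] 5 + 2  →[5↦6]→  6 + 2 = 8  −1 ⇒ G_2=7
G_2=7  [base 6] 6 + 1  →[6↦7]→  7 + 1 = 8  −1 ⇒ G_3=7
G_3=7  [base 7] 7  →[7↦8]→  8 = 8  −1 ⇒ G_4=7
G_4=7  [base 8] 7  →[8↦9]→  7 = 7  −1 ⇒ G_5=6
G_5=6  [base 9] 6  →[9↦10]→  6 = 6  −1 ⇒ G_6=5
G_6=5  [base 10] 5  →[10↦11]→  5 = 5  −1 ⇒ G_7=4

5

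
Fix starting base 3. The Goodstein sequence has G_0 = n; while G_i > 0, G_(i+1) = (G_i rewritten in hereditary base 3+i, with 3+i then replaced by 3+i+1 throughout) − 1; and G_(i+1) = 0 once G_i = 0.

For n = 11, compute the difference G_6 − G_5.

[0] 11 ≡ 3^2 + 2 (base 3). Lift 4: 18. −1: 17.
[1] 17 ≡ 4^2 + 1 (base 4). Lift 5: 26. −1: 25.
[2] 25 ≡ 5^2 (base 5). Lift 6: 36. −1: 35.
[3] 35 ≡ 5·6 + 5 (base 6). Lift 7: 40. −1: 39.
[4] 39 ≡ 5·7 + 4 (base 7). Lift 8: 44. −1: 43.
[5] 43 ≡ 5·8 + 3 (base 8). Lift 9: 48. −1: 47.

4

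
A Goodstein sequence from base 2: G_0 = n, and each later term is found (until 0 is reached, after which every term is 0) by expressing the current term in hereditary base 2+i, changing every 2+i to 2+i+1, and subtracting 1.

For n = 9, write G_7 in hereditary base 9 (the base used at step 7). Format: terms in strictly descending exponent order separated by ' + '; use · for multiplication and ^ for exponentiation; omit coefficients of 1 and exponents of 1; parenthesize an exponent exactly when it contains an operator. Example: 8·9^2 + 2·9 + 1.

3·9^9 + 3·9^3 + 3·9^2 + 2·9 + 6

G_0 = 9. HB_2(9) = 2^(2 + 1) + 1. Bump = 82. G_1 = 81.
G_1 = 81. HB_3(81) = 3^(3 + 1). Bump = 1024. G_2 = 1023.
G_2 = 1023. HB_4(1023) = 3·4^4 + 3·4^3 + 3·4^2 + 3·4 + 3. Bump = 9843. G_3 = 9842.
G_3 = 9842. HB_5(9842) = 3·5^5 + 3·5^3 + 3·5^2 + 3·5 + 2. Bump = 140744. G_4 = 140743.
G_4 = 140743. HB_6(140743) = 3·6^6 + 3·6^3 + 3·6^2 + 3·6 + 1. Bump = 2471827. G_5 = 2471826.
G_5 = 2471826. HB_7(2471826) = 3·7^7 + 3·7^3 + 3·7^2 + 3·7. Bump = 50333400. G_6 = 50333399.
G_6 = 50333399. HB_8(50333399) = 3·8^8 + 3·8^3 + 3·8^2 + 2·8 + 7. Bump = 1162263922. G_7 = 1162263921.
G_7 = 1162263921. HB_9(1162263921) = 3·9^9 + 3·9^3 + 3·9^2 + 2·9 + 6. Bump = 30000003326. G_8 = 30000003325.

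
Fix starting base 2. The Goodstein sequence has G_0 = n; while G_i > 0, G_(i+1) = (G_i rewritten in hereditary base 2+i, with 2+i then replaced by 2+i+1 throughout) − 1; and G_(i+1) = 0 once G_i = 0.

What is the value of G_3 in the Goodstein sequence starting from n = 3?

2

(0) 3|_2 = 2 + 1 ↦ 3 + 1|_3 = 4 ⇒ 3
(1) 3|_3 = 3 ↦ 4|_4 = 4 ⇒ 3
(2) 3|_4 = 3 ↦ 3|_5 = 3 ⇒ 2
(3) 2|_5 = 2 ↦ 2|_6 = 2 ⇒ 1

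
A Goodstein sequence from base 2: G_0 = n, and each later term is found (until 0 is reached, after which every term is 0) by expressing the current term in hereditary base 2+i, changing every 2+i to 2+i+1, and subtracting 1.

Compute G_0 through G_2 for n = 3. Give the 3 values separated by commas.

3, 3, 3

(0) 3|_2 = 2 + 1 ↦ 3 + 1|_3 = 4 ⇒ 3
(1) 3|_3 = 3 ↦ 4|_4 = 4 ⇒ 3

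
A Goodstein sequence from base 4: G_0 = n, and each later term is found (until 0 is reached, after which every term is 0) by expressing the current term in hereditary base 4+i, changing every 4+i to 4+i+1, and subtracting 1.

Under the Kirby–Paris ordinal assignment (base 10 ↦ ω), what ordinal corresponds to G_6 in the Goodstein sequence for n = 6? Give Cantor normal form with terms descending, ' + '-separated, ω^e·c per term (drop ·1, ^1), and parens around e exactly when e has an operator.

(0) 6|_4 = 4 + 2 ↦ 5 + 2|_5 = 7 ⇒ 6
(1) 6|_5 = 5 + 1 ↦ 6 + 1|_6 = 7 ⇒ 6
(2) 6|_6 = 6 ↦ 7|_7 = 7 ⇒ 6
(3) 6|_7 = 6 ↦ 6|_8 = 6 ⇒ 5
(4) 5|_8 = 5 ↦ 5|_9 = 5 ⇒ 4
(5) 4|_9 = 4 ↦ 4|_10 = 4 ⇒ 3

3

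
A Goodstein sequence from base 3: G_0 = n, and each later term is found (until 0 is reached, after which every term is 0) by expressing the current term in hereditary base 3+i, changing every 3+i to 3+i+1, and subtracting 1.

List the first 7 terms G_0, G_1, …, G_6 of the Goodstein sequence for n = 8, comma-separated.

step 0: 8 = 2·3 + 2; sub 4 for 3: 2·4 + 2; = 10; G_1 = 10−1 = 9
step 1: 9 = 2·4 + 1; sub 5 for 4: 2·5 + 1; = 11; G_2 = 11−1 = 10
step 2: 10 = 2·5; sub 6 for 5: 2·6; = 12; G_3 = 12−1 = 11
step 3: 11 = 6 + 5; sub 7 for 6: 7 + 5; = 12; G_4 = 12−1 = 11
step 4: 11 = 7 + 4; sub 8 for 7: 8 + 4; = 12; G_5 = 12−1 = 11
step 5: 11 = 8 + 3; sub 9 for 8: 9 + 3; = 12; G_6 = 12−1 = 11

8, 9, 10, 11, 11, 11, 11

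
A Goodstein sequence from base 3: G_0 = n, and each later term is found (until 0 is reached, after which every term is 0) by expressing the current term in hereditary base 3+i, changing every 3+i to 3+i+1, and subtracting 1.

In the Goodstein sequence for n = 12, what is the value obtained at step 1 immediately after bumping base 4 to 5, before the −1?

G_0=12  [base 3] 3^2 + 3  →[3↦4]→  4^2 + 4 = 20  −1 ⇒ G_1=19
G_1=19  [base 4] 4^2 + 3  →[4↦5]→  5^2 + 3 = 28  −1 ⇒ G_2=27

28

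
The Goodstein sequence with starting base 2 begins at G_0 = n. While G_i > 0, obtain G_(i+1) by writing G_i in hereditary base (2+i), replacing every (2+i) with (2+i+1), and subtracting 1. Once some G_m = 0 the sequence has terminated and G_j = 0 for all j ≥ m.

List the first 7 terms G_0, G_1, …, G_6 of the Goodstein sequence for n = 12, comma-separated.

[0] 12 ≡ 2^(2 + 1) + 2^2 (base 2). Lift 3: 108. −1: 107.
[1] 107 ≡ 3^(3 + 1) + 2·3^2 + 2·3 + 2 (base 3). Lift 4: 1066. −1: 1065.
[2] 1065 ≡ 4^(4 + 1) + 2·4^2 + 2·4 + 1 (base 4). Lift 5: 15686. −1: 15685.
[3] 15685 ≡ 5^(5 + 1) + 2·5^2 + 2·5 (base 5). Lift 6: 280020. −1: 280019.
[4] 280019 ≡ 6^(6 + 1) + 2·6^2 + 6 + 5 (base 6). Lift 7: 5764911. −1: 5764910.
[5] 5764910 ≡ 7^(7 + 1) + 2·7^2 + 7 + 4 (base 7). Lift 8: 134217868. −1: 134217867.

12, 107, 1065, 15685, 280019, 5764910, 134217867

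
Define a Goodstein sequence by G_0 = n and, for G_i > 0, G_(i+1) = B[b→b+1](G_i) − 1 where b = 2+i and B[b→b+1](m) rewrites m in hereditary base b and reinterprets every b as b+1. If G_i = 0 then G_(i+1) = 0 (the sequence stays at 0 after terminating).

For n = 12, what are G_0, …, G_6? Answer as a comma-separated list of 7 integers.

12, 107, 1065, 15685, 280019, 5764910, 134217867

i=0: 12 = 2^(2 + 1) + 2^2 (b=2); 2→3: 3^(3 + 1) + 3^3 = 108; 108−1 = 107
i=1: 107 = 3^(3 + 1) + 2·3^2 + 2·3 + 2 (b=3); 3→4: 4^(4 + 1) + 2·4^2 + 2·4 + 2 = 1066; 1066−1 = 1065
i=2: 1065 = 4^(4 + 1) + 2·4^2 + 2·4 + 1 (b=4); 4→5: 5^(5 + 1) + 2·5^2 + 2·5 + 1 = 15686; 15686−1 = 15685
i=3: 15685 = 5^(5 + 1) + 2·5^2 + 2·5 (b=5); 5→6: 6^(6 + 1) + 2·6^2 + 2·6 = 280020; 280020−1 = 280019
i=4: 280019 = 6^(6 + 1) + 2·6^2 + 6 + 5 (b=6); 6→7: 7^(7 + 1) + 2·7^2 + 7 + 5 = 5764911; 5764911−1 = 5764910
i=5: 5764910 = 7^(7 + 1) + 2·7^2 + 7 + 4 (b=7); 7→8: 8^(8 + 1) + 2·8^2 + 8 + 4 = 134217868; 134217868−1 = 134217867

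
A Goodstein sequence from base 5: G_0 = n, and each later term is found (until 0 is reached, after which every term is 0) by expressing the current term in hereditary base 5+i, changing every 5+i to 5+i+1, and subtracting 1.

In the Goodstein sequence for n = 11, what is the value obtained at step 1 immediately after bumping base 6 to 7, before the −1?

14

(0) 11|_5 = 2·5 + 1 ↦ 2·6 + 1|_6 = 13 ⇒ 12
(1) 12|_6 = 2·6 ↦ 2·7|_7 = 14 ⇒ 13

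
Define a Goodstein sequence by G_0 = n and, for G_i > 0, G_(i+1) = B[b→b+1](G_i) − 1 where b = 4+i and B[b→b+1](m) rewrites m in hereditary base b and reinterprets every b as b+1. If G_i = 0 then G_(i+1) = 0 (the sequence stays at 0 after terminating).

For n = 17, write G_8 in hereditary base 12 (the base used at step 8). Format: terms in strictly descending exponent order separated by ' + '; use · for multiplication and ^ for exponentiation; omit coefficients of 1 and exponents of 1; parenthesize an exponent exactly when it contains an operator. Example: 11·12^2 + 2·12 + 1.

G_0=17  [base 4] 4^2 + 1  →[4↦5]→  5^2 + 1 = 26  −1 ⇒ G_1=25
G_1=25  [base 5] 5^2  →[5↦6]→  6^2 = 36  −1 ⇒ G_2=35
G_2=35  [base 6] 5·6 + 5  →[6↦7]→  5·7 + 5 = 40  −1 ⇒ G_3=39
G_3=39  [base 7] 5·7 + 4  →[7↦8]→  5·8 + 4 = 44  −1 ⇒ G_4=43
G_4=43  [base 8] 5·8 + 3  →[8↦9]→  5·9 + 3 = 48  −1 ⇒ G_5=47
G_5=47  [base 9] 5·9 + 2  →[9↦10]→  5·10 + 2 = 52  −1 ⇒ G_6=51
G_6=51  [base 10] 5·10 + 1  →[10↦11]→  5·11 + 1 = 56  −1 ⇒ G_7=55
G_7=55  [base 11] 5·11  →[11↦12]→  5·12 = 60  −1 ⇒ G_8=59

4·12 + 11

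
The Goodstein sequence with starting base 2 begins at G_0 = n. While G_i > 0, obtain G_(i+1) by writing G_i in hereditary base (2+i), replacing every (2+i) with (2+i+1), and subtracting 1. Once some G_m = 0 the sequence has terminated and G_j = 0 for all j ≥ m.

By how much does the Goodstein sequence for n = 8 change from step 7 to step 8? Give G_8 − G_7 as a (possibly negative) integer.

19225159060

step 0: 8 = 2^(2 + 1); sub 3 for 2: 3^(3 + 1); = 81; G_1 = 81−1 = 80
step 1: 80 = 2·3^3 + 2·3^2 + 2·3 + 2; sub 4 for 3: 2·4^4 + 2·4^2 + 2·4 + 2; = 554; G_2 = 554−1 = 553
step 2: 553 = 2·4^4 + 2·4^2 + 2·4 + 1; sub 5 for 4: 2·5^5 + 2·5^2 + 2·5 + 1; = 6311; G_3 = 6311−1 = 6310
step 3: 6310 = 2·5^5 + 2·5^2 + 2·5; sub 6 for 5: 2·6^6 + 2·6^2 + 2·6; = 93396; G_4 = 93396−1 = 93395
step 4: 93395 = 2·6^6 + 2·6^2 + 6 + 5; sub 7 for 6: 2·7^7 + 2·7^2 + 7 + 5; = 1647196; G_5 = 1647196−1 = 1647195
step 5: 1647195 = 2·7^7 + 2·7^2 + 7 + 4; sub 8 for 7: 2·8^8 + 2·8^2 + 8 + 4; = 33554572; G_6 = 33554572−1 = 33554571
step 6: 33554571 = 2·8^8 + 2·8^2 + 8 + 3; sub 9 for 8: 2·9^9 + 2·9^2 + 9 + 3; = 774841152; G_7 = 774841152−1 = 774841151
step 7: 774841151 = 2·9^9 + 2·9^2 + 9 + 2; sub 10 for 9: 2·10^10 + 2·10^2 + 10 + 2; = 20000000212; G_8 = 20000000212−1 = 20000000211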